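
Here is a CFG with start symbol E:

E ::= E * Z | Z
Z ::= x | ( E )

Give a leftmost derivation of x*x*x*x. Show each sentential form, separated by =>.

E => E*Z   [E ::= E * Z]
E*Z => E*Z*Z   [E ::= E * Z]
E*Z*Z => E*Z*Z*Z   [E ::= E * Z]
E*Z*Z*Z => Z*Z*Z*Z   [E ::= Z]
Z*Z*Z*Z => x*Z*Z*Z   [Z ::= x]
x*Z*Z*Z => x*x*Z*Z   [Z ::= x]
x*x*Z*Z => x*x*x*Z   [Z ::= x]
x*x*x*Z => x*x*x*x   [Z ::= x]

E=>E*Z=>E*Z*Z=>E*Z*Z*Z=>Z*Z*Z*Z=>x*Z*Z*Z=>x*x*Z*Z=>x*x*x*Z=>x*x*x*x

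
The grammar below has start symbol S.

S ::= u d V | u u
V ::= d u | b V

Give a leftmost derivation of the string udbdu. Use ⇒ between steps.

S⇒udV⇒udbV⇒udbdu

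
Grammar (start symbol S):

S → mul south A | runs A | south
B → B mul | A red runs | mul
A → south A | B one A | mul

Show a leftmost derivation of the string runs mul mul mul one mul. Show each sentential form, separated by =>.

S => runs A => runs B one A => runs B mul one A => runs B mul mul one A => runs mul mul mul one A => runs mul mul mul one mul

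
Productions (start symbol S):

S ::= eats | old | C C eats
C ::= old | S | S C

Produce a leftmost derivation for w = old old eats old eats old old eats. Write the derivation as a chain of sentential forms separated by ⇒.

S ⇒ C C eats   [S ::= C C eats]
C C eats ⇒ S C C eats   [C ::= S C]
S C C eats ⇒ C C eats C C eats   [S ::= C C eats]
C C eats C C eats ⇒ S C eats C C eats   [C ::= S]
S C eats C C eats ⇒ C C eats C eats C C eats   [S ::= C C eats]
C C eats C eats C C eats ⇒ old C eats C eats C C eats   [C ::= old]
old C eats C eats C C eats ⇒ old old eats C eats C C eats   [C ::= old]
old old eats C eats C C eats ⇒ old old eats old eats C C eats   [C ::= old]
old old eats old eats C C eats ⇒ old old eats old eats old C eats   [C ::= old]
old old eats old eats old C eats ⇒ old old eats old eats old old eats   [C ::= old]

S ⇒ C C eats ⇒ S C C eats ⇒ C C eats C C eats ⇒ S C eats C C eats ⇒ C C eats C eats C C eats ⇒ old C eats C eats C C eats ⇒ old old eats C eats C C eats ⇒ old old eats old eats C C eats ⇒ old old eats old eats old C eats ⇒ old old eats old eats old old eats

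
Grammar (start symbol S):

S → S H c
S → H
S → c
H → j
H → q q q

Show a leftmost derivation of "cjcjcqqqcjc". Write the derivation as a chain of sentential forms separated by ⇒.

S ⇒ SHc ⇒ SHcHc ⇒ SHcHcHc ⇒ SHcHcHcHc ⇒ cHcHcHcHc ⇒ cjcHcHcHc ⇒ cjcjcHcHc ⇒ cjcjcqqqcHc ⇒ cjcjcqqqcjc

S ⇒ SHc   [S → S H c]
SHc ⇒ SHcHc   [S → S H c]
SHcHc ⇒ SHcHcHc   [S → S H c]
SHcHcHc ⇒ SHcHcHcHc   [S → S H c]
SHcHcHcHc ⇒ cHcHcHcHc   [S → c]
cHcHcHcHc ⇒ cjcHcHcHc   [H → j]
cjcHcHcHc ⇒ cjcjcHcHc   [H → j]
cjcjcHcHc ⇒ cjcjcqqqcHc   [H → q q q]
cjcjcqqqcHc ⇒ cjcjcqqqcjc   [H → j]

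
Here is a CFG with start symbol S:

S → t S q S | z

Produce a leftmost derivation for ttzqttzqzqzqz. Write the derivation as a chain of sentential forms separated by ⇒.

S ⇒ tSqS ⇒ ttSqSqS ⇒ ttzqSqS ⇒ ttzqtSqSqS ⇒ ttzqttSqSqSqS ⇒ ttzqttzqSqSqS ⇒ ttzqttzqzqSqS ⇒ ttzqttzqzqzqS ⇒ ttzqttzqzqzqz

S ⇒ tSqS   [S → t S q S]
tSqS ⇒ ttSqSqS   [S → t S q S]
ttSqSqS ⇒ ttzqSqS   [S → z]
ttzqSqS ⇒ ttzqtSqSqS   [S → t S q S]
ttzqtSqSqS ⇒ ttzqttSqSqSqS   [S → t S q S]
ttzqttSqSqSqS ⇒ ttzqttzqSqSqS   [S → z]
ttzqttzqSqSqS ⇒ ttzqttzqzqSqS   [S → z]
ttzqttzqzqSqS ⇒ ttzqttzqzqzqS   [S → z]
ttzqttzqzqzqS ⇒ ttzqttzqzqzqz   [S → z]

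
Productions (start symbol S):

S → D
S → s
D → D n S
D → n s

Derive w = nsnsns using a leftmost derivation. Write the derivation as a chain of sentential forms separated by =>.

S=>D=>DnS=>DnSnS=>nsnSnS=>nsnsnS=>nsnsns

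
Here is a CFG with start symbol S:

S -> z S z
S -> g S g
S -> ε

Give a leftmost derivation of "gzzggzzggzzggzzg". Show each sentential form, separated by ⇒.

S⇒gSg⇒gzSzg⇒gzzSzzg⇒gzzgSgzzg⇒gzzggSggzzg⇒gzzggzSzggzzg⇒gzzggzzSzzggzzg⇒gzzggzzgSgzzggzzg⇒gzzggzzggzzggzzg

S ⇒ gSg   [S -> g S g]
gSg ⇒ gzSzg   [S -> z S z]
gzSzg ⇒ gzzSzzg   [S -> z S z]
gzzSzzg ⇒ gzzgSgzzg   [S -> g S g]
gzzgSgzzg ⇒ gzzggSggzzg   [S -> g S g]
gzzggSggzzg ⇒ gzzggzSzggzzg   [S -> z S z]
gzzggzSzggzzg ⇒ gzzggzzSzzggzzg   [S -> z S z]
gzzggzzSzzggzzg ⇒ gzzggzzgSgzzggzzg   [S -> g S g]
gzzggzzgSgzzggzzg ⇒ gzzggzzggzzggzzg   [S -> ε]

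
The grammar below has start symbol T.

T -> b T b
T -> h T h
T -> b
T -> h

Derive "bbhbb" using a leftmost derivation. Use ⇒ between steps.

T ⇒ bTb   [T -> b T b]
bTb ⇒ bbTbb   [T -> b T b]
bbTbb ⇒ bbhbb   [T -> h]

T ⇒ bTb ⇒ bbTbb ⇒ bbhbb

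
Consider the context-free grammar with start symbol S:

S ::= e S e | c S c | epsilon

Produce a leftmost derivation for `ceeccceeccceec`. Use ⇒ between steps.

S ⇒ cSc ⇒ ceSec ⇒ ceeSeec ⇒ ceecSceec ⇒ ceeccScceec ⇒ ceecccSccceec ⇒ ceeccceSeccceec ⇒ ceeccceeccceec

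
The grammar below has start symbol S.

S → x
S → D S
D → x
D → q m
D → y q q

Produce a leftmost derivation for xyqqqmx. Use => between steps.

S => DS => xS => xDS => xyqqS => xyqqDS => xyqqqmS => xyqqqmx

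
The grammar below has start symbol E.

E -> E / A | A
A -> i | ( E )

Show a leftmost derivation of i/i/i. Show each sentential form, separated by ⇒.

E⇒E/A⇒E/A/A⇒A/A/A⇒i/A/A⇒i/i/A⇒i/i/i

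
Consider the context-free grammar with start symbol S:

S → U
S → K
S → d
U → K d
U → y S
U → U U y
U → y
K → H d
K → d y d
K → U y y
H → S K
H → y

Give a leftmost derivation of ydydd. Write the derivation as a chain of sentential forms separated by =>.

S => K   [S → K]
K => Hd   [K → H d]
Hd => SKd   [H → S K]
SKd => UKd   [S → U]
UKd => yKd   [U → y]
yKd => ydydd   [K → d y d]

S => K => Hd => SKd => UKd => yKd => ydydd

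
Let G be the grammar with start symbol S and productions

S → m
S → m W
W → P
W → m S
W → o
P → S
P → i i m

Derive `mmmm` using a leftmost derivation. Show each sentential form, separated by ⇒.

S ⇒ mW   [S → m W]
mW ⇒ mmS   [W → m S]
mmS ⇒ mmmW   [S → m W]
mmmW ⇒ mmmP   [W → P]
mmmP ⇒ mmmS   [P → S]
mmmS ⇒ mmmm   [S → m]

S⇒mW⇒mmS⇒mmmW⇒mmmP⇒mmmS⇒mmmm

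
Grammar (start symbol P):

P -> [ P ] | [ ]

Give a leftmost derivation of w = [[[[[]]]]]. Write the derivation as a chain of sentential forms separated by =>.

P => [P]   [P -> [ P ]]
[P] => [[P]]   [P -> [ P ]]
[[P]] => [[[P]]]   [P -> [ P ]]
[[[P]]] => [[[[P]]]]   [P -> [ P ]]
[[[[P]]]] => [[[[[]]]]]   [P -> [ ]]

P => [P] => [[P]] => [[[P]]] => [[[[P]]]] => [[[[[]]]]]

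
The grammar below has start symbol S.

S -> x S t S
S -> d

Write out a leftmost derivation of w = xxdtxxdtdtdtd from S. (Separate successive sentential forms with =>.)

S => xStS => xxStStS => xxdtStS => xxdtxStStS => xxdtxxStStStS => xxdtxxdtStStS => xxdtxxdtdtStS => xxdtxxdtdtdtS => xxdtxxdtdtdtd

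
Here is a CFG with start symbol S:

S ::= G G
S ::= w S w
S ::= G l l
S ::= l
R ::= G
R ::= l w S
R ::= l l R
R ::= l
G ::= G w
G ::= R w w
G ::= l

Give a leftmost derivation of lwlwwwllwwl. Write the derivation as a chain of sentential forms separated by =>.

S => GG => RwwG => lwSwwG => lwGllwwG => lwGwllwwG => lwGwwllwwG => lwGwwwllwwG => lwlwwwllwwG => lwlwwwllwwl

S => GG   [S ::= G G]
GG => RwwG   [G ::= R w w]
RwwG => lwSwwG   [R ::= l w S]
lwSwwG => lwGllwwG   [S ::= G l l]
lwGllwwG => lwGwllwwG   [G ::= G w]
lwGwllwwG => lwGwwllwwG   [G ::= G w]
lwGwwllwwG => lwGwwwllwwG   [G ::= G w]
lwGwwwllwwG => lwlwwwllwwG   [G ::= l]
lwlwwwllwwG => lwlwwwllwwl   [G ::= l]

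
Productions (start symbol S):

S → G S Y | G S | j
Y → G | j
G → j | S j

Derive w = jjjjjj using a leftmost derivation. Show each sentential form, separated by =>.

S => GS => jS => jGS => jjS => jjGS => jjSjS => jjjjS => jjjjGS => jjjjjS => jjjjjj

S => GS   [S → G S]
GS => jS   [G → j]
jS => jGS   [S → G S]
jGS => jjS   [G → j]
jjS => jjGS   [S → G S]
jjGS => jjSjS   [G → S j]
jjSjS => jjjjS   [S → j]
jjjjS => jjjjGS   [S → G S]
jjjjGS => jjjjjS   [G → j]
jjjjjS => jjjjjj   [S → j]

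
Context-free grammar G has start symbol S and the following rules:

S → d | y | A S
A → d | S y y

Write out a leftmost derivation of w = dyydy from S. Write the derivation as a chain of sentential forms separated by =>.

S => AS   [S → A S]
AS => SyyS   [A → S y y]
SyyS => dyyS   [S → d]
dyyS => dyyAS   [S → A S]
dyyAS => dyydS   [A → d]
dyydS => dyydy   [S → y]

S=>AS=>SyyS=>dyyS=>dyyAS=>dyydS=>dyydy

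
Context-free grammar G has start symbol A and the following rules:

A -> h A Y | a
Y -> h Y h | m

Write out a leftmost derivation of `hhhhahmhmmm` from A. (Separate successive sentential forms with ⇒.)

A ⇒ hAY ⇒ hhAYY ⇒ hhhAYYY ⇒ hhhhAYYYY ⇒ hhhhaYYYY ⇒ hhhhahYhYYY ⇒ hhhhahmhYYY ⇒ hhhhahmhmYY ⇒ hhhhahmhmmY ⇒ hhhhahmhmmm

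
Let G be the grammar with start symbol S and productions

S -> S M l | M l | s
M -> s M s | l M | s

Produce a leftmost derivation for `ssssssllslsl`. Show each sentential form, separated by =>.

S => SMl   [S -> S M l]
SMl => SMlMl   [S -> S M l]
SMlMl => SMlMlMl   [S -> S M l]
SMlMlMl => sMlMlMl   [S -> s]
sMlMlMl => ssMslMlMl   [M -> s M s]
ssMslMlMl => sssMsslMlMl   [M -> s M s]
sssMsslMlMl => sssssslMlMl   [M -> s]
sssssslMlMl => ssssssllMlMl   [M -> l M]
ssssssllMlMl => ssssssllslMl   [M -> s]
ssssssllslMl => ssssssllslsl   [M -> s]

S => SMl => SMlMl => SMlMlMl => sMlMlMl => ssMslMlMl => sssMsslMlMl => sssssslMlMl => ssssssllMlMl => ssssssllslMl => ssssssllslsl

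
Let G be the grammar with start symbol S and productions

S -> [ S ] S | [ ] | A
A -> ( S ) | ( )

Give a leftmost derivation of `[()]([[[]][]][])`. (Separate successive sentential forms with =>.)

S => [S]S   [S -> [ S ] S]
[S]S => [A]S   [S -> A]
[A]S => [()]S   [A -> ( )]
[()]S => [()]A   [S -> A]
[()]A => [()](S)   [A -> ( S )]
[()](S) => [()]([S]S)   [S -> [ S ] S]
[()]([S]S) => [()]([[S]S]S)   [S -> [ S ] S]
[()]([[S]S]S) => [()]([[[]]S]S)   [S -> [ ]]
[()]([[[]]S]S) => [()]([[[]][]]S)   [S -> [ ]]
[()]([[[]][]]S) => [()]([[[]][]][])   [S -> [ ]]

S => [S]S => [A]S => [()]S => [()]A => [()](S) => [()]([S]S) => [()]([[S]S]S) => [()]([[[]]S]S) => [()]([[[]][]]S) => [()]([[[]][]][])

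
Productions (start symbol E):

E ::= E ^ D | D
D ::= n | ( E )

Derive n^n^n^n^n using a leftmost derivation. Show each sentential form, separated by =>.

E => E^D   [E ::= E ^ D]
E^D => E^D^D   [E ::= E ^ D]
E^D^D => E^D^D^D   [E ::= E ^ D]
E^D^D^D => E^D^D^D^D   [E ::= E ^ D]
E^D^D^D^D => D^D^D^D^D   [E ::= D]
D^D^D^D^D => n^D^D^D^D   [D ::= n]
n^D^D^D^D => n^n^D^D^D   [D ::= n]
n^n^D^D^D => n^n^n^D^D   [D ::= n]
n^n^n^D^D => n^n^n^n^D   [D ::= n]
n^n^n^n^D => n^n^n^n^n   [D ::= n]

E => E^D => E^D^D => E^D^D^D => E^D^D^D^D => D^D^D^D^D => n^D^D^D^D => n^n^D^D^D => n^n^n^D^D => n^n^n^n^D => n^n^n^n^n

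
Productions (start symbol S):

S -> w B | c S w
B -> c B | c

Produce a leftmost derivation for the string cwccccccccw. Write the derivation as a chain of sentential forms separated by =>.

S=>cSw=>cwBw=>cwcBw=>cwccBw=>cwcccBw=>cwccccBw=>cwcccccBw=>cwccccccBw=>cwcccccccBw=>cwccccccccw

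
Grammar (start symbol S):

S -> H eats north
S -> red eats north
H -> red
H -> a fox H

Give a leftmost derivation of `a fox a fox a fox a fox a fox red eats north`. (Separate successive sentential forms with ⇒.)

S ⇒ H eats north   [S -> H eats north]
H eats north ⇒ a fox H eats north   [H -> a fox H]
a fox H eats north ⇒ a fox a fox H eats north   [H -> a fox H]
a fox a fox H eats north ⇒ a fox a fox a fox H eats north   [H -> a fox H]
a fox a fox a fox H eats north ⇒ a fox a fox a fox a fox H eats north   [H -> a fox H]
a fox a fox a fox a fox H eats north ⇒ a fox a fox a fox a fox a fox H eats north   [H -> a fox H]
a fox a fox a fox a fox a fox H eats north ⇒ a fox a fox a fox a fox a fox red eats north   [H -> red]

S ⇒ H eats north ⇒ a fox H eats north ⇒ a fox a fox H eats north ⇒ a fox a fox a fox H eats north ⇒ a fox a fox a fox a fox H eats north ⇒ a fox a fox a fox a fox a fox H eats north ⇒ a fox a fox a fox a fox a fox red eats north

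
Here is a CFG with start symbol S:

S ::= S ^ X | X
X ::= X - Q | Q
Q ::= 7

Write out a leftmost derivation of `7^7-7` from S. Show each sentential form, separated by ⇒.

S ⇒ S^X ⇒ X^X ⇒ Q^X ⇒ 7^X ⇒ 7^X-Q ⇒ 7^Q-Q ⇒ 7^7-Q ⇒ 7^7-7

S ⇒ S^X   [S ::= S ^ X]
S^X ⇒ X^X   [S ::= X]
X^X ⇒ Q^X   [X ::= Q]
Q^X ⇒ 7^X   [Q ::= 7]
7^X ⇒ 7^X-Q   [X ::= X - Q]
7^X-Q ⇒ 7^Q-Q   [X ::= Q]
7^Q-Q ⇒ 7^7-Q   [Q ::= 7]
7^7-Q ⇒ 7^7-7   [Q ::= 7]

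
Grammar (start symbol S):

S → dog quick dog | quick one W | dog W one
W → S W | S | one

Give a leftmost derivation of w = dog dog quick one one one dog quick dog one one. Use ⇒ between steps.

S ⇒ dog W one   [S → dog W one]
dog W one ⇒ dog S W one   [W → S W]
dog S W one ⇒ dog dog W one W one   [S → dog W one]
dog dog W one W one ⇒ dog dog S one W one   [W → S]
dog dog S one W one ⇒ dog dog quick one W one W one   [S → quick one W]
dog dog quick one W one W one ⇒ dog dog quick one one one W one   [W → one]
dog dog quick one one one W one ⇒ dog dog quick one one one S W one   [W → S W]
dog dog quick one one one S W one ⇒ dog dog quick one one one dog quick dog W one   [S → dog quick dog]
dog dog quick one one one dog quick dog W one ⇒ dog dog quick one one one dog quick dog one one   [W → one]

S ⇒ dog W one ⇒ dog S W one ⇒ dog dog W one W one ⇒ dog dog S one W one ⇒ dog dog quick one W one W one ⇒ dog dog quick one one one W one ⇒ dog dog quick one one one S W one ⇒ dog dog quick one one one dog quick dog W one ⇒ dog dog quick one one one dog quick dog one one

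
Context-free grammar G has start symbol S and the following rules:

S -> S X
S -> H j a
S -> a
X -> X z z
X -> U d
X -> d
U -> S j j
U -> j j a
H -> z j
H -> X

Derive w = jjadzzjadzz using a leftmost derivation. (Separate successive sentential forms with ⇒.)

S ⇒ SX   [S -> S X]
SX ⇒ HjaX   [S -> H j a]
HjaX ⇒ XjaX   [H -> X]
XjaX ⇒ XzzjaX   [X -> X z z]
XzzjaX ⇒ UdzzjaX   [X -> U d]
UdzzjaX ⇒ jjadzzjaX   [U -> j j a]
jjadzzjaX ⇒ jjadzzjaXzz   [X -> X z z]
jjadzzjaXzz ⇒ jjadzzjadzz   [X -> d]

S ⇒ SX ⇒ HjaX ⇒ XjaX ⇒ XzzjaX ⇒ UdzzjaX ⇒ jjadzzjaX ⇒ jjadzzjaXzz ⇒ jjadzzjadzz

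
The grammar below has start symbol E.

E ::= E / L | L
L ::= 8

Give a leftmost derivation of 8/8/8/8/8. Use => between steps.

E => E/L => E/L/L => E/L/L/L => E/L/L/L/L => L/L/L/L/L => 8/L/L/L/L => 8/8/L/L/L => 8/8/8/L/L => 8/8/8/8/L => 8/8/8/8/8

E => E/L   [E ::= E / L]
E/L => E/L/L   [E ::= E / L]
E/L/L => E/L/L/L   [E ::= E / L]
E/L/L/L => E/L/L/L/L   [E ::= E / L]
E/L/L/L/L => L/L/L/L/L   [E ::= L]
L/L/L/L/L => 8/L/L/L/L   [L ::= 8]
8/L/L/L/L => 8/8/L/L/L   [L ::= 8]
8/8/L/L/L => 8/8/8/L/L   [L ::= 8]
8/8/8/L/L => 8/8/8/8/L   [L ::= 8]
8/8/8/8/L => 8/8/8/8/8   [L ::= 8]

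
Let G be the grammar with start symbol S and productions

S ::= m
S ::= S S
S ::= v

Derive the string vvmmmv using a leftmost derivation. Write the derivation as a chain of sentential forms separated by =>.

S => SS => SSS => SSSS => vSSS => vSSSS => vSSSSS => vvSSSS => vvmSSS => vvmmSS => vvmmmS => vvmmmv

S => SS   [S ::= S S]
SS => SSS   [S ::= S S]
SSS => SSSS   [S ::= S S]
SSSS => vSSS   [S ::= v]
vSSS => vSSSS   [S ::= S S]
vSSSS => vSSSSS   [S ::= S S]
vSSSSS => vvSSSS   [S ::= v]
vvSSSS => vvmSSS   [S ::= m]
vvmSSS => vvmmSS   [S ::= m]
vvmmSS => vvmmmS   [S ::= m]
vvmmmS => vvmmmv   [S ::= v]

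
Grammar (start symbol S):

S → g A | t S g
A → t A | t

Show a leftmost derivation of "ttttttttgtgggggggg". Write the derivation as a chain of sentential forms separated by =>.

S => tSg => ttSgg => tttSggg => ttttSgggg => tttttSggggg => ttttttSgggggg => tttttttSggggggg => ttttttttSgggggggg => ttttttttgAgggggggg => ttttttttgtgggggggg

S => tSg   [S → t S g]
tSg => ttSgg   [S → t S g]
ttSgg => tttSggg   [S → t S g]
tttSggg => ttttSgggg   [S → t S g]
ttttSgggg => tttttSggggg   [S → t S g]
tttttSggggg => ttttttSgggggg   [S → t S g]
ttttttSgggggg => tttttttSggggggg   [S → t S g]
tttttttSggggggg => ttttttttSgggggggg   [S → t S g]
ttttttttSgggggggg => ttttttttgAgggggggg   [S → g A]
ttttttttgAgggggggg => ttttttttgtgggggggg   [A → t]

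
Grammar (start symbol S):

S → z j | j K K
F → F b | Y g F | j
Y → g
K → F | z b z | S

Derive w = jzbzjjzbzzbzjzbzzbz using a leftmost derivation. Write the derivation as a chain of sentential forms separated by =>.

S => jKK => jzbzK => jzbzS => jzbzjKK => jzbzjSK => jzbzjjKKK => jzbzjjzbzKK => jzbzjjzbzzbzK => jzbzjjzbzzbzS => jzbzjjzbzzbzjKK => jzbzjjzbzzbzjzbzK => jzbzjjzbzzbzjzbzzbz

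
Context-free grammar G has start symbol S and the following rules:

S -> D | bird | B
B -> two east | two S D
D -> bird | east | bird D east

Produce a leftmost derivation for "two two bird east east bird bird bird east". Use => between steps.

S => B => two S D => two B D => two two S D D => two two D D D => two two bird D east D D => two two bird east east D D => two two bird east east bird D => two two bird east east bird bird D east => two two bird east east bird bird bird east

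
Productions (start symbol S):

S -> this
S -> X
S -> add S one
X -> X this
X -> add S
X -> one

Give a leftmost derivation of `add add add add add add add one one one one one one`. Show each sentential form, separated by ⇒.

S ⇒ X ⇒ add S ⇒ add add S one ⇒ add add add S one one ⇒ add add add X one one ⇒ add add add add S one one ⇒ add add add add add S one one one ⇒ add add add add add add S one one one one ⇒ add add add add add add add S one one one one one ⇒ add add add add add add add X one one one one one ⇒ add add add add add add add one one one one one one

S ⇒ X   [S -> X]
X ⇒ add S   [X -> add S]
add S ⇒ add add S one   [S -> add S one]
add add S one ⇒ add add add S one one   [S -> add S one]
add add add S one one ⇒ add add add X one one   [S -> X]
add add add X one one ⇒ add add add add S one one   [X -> add S]
add add add add S one one ⇒ add add add add add S one one one   [S -> add S one]
add add add add add S one one one ⇒ add add add add add add S one one one one   [S -> add S one]
add add add add add add S one one one one ⇒ add add add add add add add S one one one one one   [S -> add S one]
add add add add add add add S one one one one one ⇒ add add add add add add add X one one one one one   [S -> X]
add add add add add add add X one one one one one ⇒ add add add add add add add one one one one one one   [X -> one]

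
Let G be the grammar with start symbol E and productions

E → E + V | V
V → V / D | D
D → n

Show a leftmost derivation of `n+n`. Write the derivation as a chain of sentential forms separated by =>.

E => E+V => V+V => D+V => n+V => n+D => n+n

E => E+V   [E → E + V]
E+V => V+V   [E → V]
V+V => D+V   [V → D]
D+V => n+V   [D → n]
n+V => n+D   [V → D]
n+D => n+n   [D → n]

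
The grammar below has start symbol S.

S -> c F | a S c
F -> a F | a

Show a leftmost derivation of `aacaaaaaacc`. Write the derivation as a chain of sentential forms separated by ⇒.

S⇒aSc⇒aaScc⇒aacFcc⇒aacaFcc⇒aacaaFcc⇒aacaaaFcc⇒aacaaaaFcc⇒aacaaaaaFcc⇒aacaaaaaacc

S ⇒ aSc   [S -> a S c]
aSc ⇒ aaScc   [S -> a S c]
aaScc ⇒ aacFcc   [S -> c F]
aacFcc ⇒ aacaFcc   [F -> a F]
aacaFcc ⇒ aacaaFcc   [F -> a F]
aacaaFcc ⇒ aacaaaFcc   [F -> a F]
aacaaaFcc ⇒ aacaaaaFcc   [F -> a F]
aacaaaaFcc ⇒ aacaaaaaFcc   [F -> a F]
aacaaaaaFcc ⇒ aacaaaaaacc   [F -> a]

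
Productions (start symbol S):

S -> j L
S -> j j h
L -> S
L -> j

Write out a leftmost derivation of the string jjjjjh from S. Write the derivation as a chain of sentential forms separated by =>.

S => jL => jS => jjL => jjS => jjjL => jjjS => jjjjjh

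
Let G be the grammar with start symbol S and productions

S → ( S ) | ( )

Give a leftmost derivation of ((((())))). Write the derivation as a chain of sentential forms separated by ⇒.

S⇒(S)⇒((S))⇒(((S)))⇒((((S))))⇒((((()))))

S ⇒ (S)   [S → ( S )]
(S) ⇒ ((S))   [S → ( S )]
((S)) ⇒ (((S)))   [S → ( S )]
(((S))) ⇒ ((((S))))   [S → ( S )]
((((S)))) ⇒ ((((()))))   [S → ( )]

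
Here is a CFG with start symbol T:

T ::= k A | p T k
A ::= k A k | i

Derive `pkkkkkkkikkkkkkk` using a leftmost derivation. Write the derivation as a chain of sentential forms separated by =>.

T => pTk   [T ::= p T k]
pTk => pkAk   [T ::= k A]
pkAk => pkkAkk   [A ::= k A k]
pkkAkk => pkkkAkkk   [A ::= k A k]
pkkkAkkk => pkkkkAkkkk   [A ::= k A k]
pkkkkAkkkk => pkkkkkAkkkkk   [A ::= k A k]
pkkkkkAkkkkk => pkkkkkkAkkkkkk   [A ::= k A k]
pkkkkkkAkkkkkk => pkkkkkkkAkkkkkkk   [A ::= k A k]
pkkkkkkkAkkkkkkk => pkkkkkkkikkkkkkk   [A ::= i]

T => pTk => pkAk => pkkAkk => pkkkAkkk => pkkkkAkkkk => pkkkkkAkkkkk => pkkkkkkAkkkkkk => pkkkkkkkAkkkkkkk => pkkkkkkkikkkkkkk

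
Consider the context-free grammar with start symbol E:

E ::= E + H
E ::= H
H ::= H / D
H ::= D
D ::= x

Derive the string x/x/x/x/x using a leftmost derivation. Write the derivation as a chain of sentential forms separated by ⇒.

E ⇒ H ⇒ H/D ⇒ H/D/D ⇒ H/D/D/D ⇒ H/D/D/D/D ⇒ D/D/D/D/D ⇒ x/D/D/D/D ⇒ x/x/D/D/D ⇒ x/x/x/D/D ⇒ x/x/x/x/D ⇒ x/x/x/x/x

E ⇒ H   [E ::= H]
H ⇒ H/D   [H ::= H / D]
H/D ⇒ H/D/D   [H ::= H / D]
H/D/D ⇒ H/D/D/D   [H ::= H / D]
H/D/D/D ⇒ H/D/D/D/D   [H ::= H / D]
H/D/D/D/D ⇒ D/D/D/D/D   [H ::= D]
D/D/D/D/D ⇒ x/D/D/D/D   [D ::= x]
x/D/D/D/D ⇒ x/x/D/D/D   [D ::= x]
x/x/D/D/D ⇒ x/x/x/D/D   [D ::= x]
x/x/x/D/D ⇒ x/x/x/x/D   [D ::= x]
x/x/x/x/D ⇒ x/x/x/x/x   [D ::= x]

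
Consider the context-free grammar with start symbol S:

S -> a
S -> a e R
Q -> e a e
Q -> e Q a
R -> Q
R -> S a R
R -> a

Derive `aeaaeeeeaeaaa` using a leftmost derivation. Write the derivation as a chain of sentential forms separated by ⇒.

S ⇒ aeR   [S -> a e R]
aeR ⇒ aeSaR   [R -> S a R]
aeSaR ⇒ aeaaR   [S -> a]
aeaaR ⇒ aeaaQ   [R -> Q]
aeaaQ ⇒ aeaaeQa   [Q -> e Q a]
aeaaeQa ⇒ aeaaeeQaa   [Q -> e Q a]
aeaaeeQaa ⇒ aeaaeeeQaaa   [Q -> e Q a]
aeaaeeeQaaa ⇒ aeaaeeeeaeaaa   [Q -> e a e]

S ⇒ aeR ⇒ aeSaR ⇒ aeaaR ⇒ aeaaQ ⇒ aeaaeQa ⇒ aeaaeeQaa ⇒ aeaaeeeQaaa ⇒ aeaaeeeeaeaaa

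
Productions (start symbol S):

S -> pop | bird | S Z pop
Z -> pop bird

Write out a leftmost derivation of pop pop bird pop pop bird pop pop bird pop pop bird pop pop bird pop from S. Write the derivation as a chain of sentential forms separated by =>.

S => S Z pop => S Z pop Z pop => S Z pop Z pop Z pop => S Z pop Z pop Z pop Z pop => S Z pop Z pop Z pop Z pop Z pop => pop Z pop Z pop Z pop Z pop Z pop => pop pop bird pop Z pop Z pop Z pop Z pop => pop pop bird pop pop bird pop Z pop Z pop Z pop => pop pop bird pop pop bird pop pop bird pop Z pop Z pop => pop pop bird pop pop bird pop pop bird pop pop bird pop Z pop => pop pop bird pop pop bird pop pop bird pop pop bird pop pop bird pop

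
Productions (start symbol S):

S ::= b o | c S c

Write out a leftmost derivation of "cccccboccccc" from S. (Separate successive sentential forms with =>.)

S => cSc => ccScc => cccSccc => ccccScccc => cccccSccccc => cccccboccccc

S => cSc   [S ::= c S c]
cSc => ccScc   [S ::= c S c]
ccScc => cccSccc   [S ::= c S c]
cccSccc => ccccScccc   [S ::= c S c]
ccccScccc => cccccSccccc   [S ::= c S c]
cccccSccccc => cccccboccccc   [S ::= b o]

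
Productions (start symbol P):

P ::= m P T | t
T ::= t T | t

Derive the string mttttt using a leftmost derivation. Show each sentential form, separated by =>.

P=>mPT=>mtT=>mttT=>mtttT=>mttttT=>mttttt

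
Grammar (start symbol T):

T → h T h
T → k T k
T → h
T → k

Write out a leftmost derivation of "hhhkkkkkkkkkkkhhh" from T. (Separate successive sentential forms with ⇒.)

T ⇒ hTh   [T → h T h]
hTh ⇒ hhThh   [T → h T h]
hhThh ⇒ hhhThhh   [T → h T h]
hhhThhh ⇒ hhhkTkhhh   [T → k T k]
hhhkTkhhh ⇒ hhhkkTkkhhh   [T → k T k]
hhhkkTkkhhh ⇒ hhhkkkTkkkhhh   [T → k T k]
hhhkkkTkkkhhh ⇒ hhhkkkkTkkkkhhh   [T → k T k]
hhhkkkkTkkkkhhh ⇒ hhhkkkkkTkkkkkhhh   [T → k T k]
hhhkkkkkTkkkkkhhh ⇒ hhhkkkkkkkkkkkhhh   [T → k]

T⇒hTh⇒hhThh⇒hhhThhh⇒hhhkTkhhh⇒hhhkkTkkhhh⇒hhhkkkTkkkhhh⇒hhhkkkkTkkkkhhh⇒hhhkkkkkTkkkkkhhh⇒hhhkkkkkkkkkkkhhh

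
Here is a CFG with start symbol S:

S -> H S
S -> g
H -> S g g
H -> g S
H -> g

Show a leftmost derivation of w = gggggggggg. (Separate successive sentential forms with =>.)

S => HS   [S -> H S]
HS => SggS   [H -> S g g]
SggS => HSggS   [S -> H S]
HSggS => SggSggS   [H -> S g g]
SggSggS => HSggSggS   [S -> H S]
HSggSggS => gSSggSggS   [H -> g S]
gSSggSggS => gHSSggSggS   [S -> H S]
gHSSggSggS => ggSSggSggS   [H -> g]
ggSSggSggS => gggSggSggS   [S -> g]
gggSggSggS => ggggggSggS   [S -> g]
ggggggSggS => gggggggggS   [S -> g]
gggggggggS => gggggggggg   [S -> g]

S => HS => SggS => HSggS => SggSggS => HSggSggS => gSSggSggS => gHSSggSggS => ggSSggSggS => gggSggSggS => ggggggSggS => gggggggggS => gggggggggg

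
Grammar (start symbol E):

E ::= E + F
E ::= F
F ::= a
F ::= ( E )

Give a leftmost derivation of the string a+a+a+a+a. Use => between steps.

E => E+F => E+F+F => E+F+F+F => E+F+F+F+F => F+F+F+F+F => a+F+F+F+F => a+a+F+F+F => a+a+a+F+F => a+a+a+a+F => a+a+a+a+a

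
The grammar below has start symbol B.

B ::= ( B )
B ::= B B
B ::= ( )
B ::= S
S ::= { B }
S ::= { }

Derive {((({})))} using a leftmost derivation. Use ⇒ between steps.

B ⇒ S ⇒ {B} ⇒ {(B)} ⇒ {((B))} ⇒ {(((B)))} ⇒ {(((S)))} ⇒ {((({})))}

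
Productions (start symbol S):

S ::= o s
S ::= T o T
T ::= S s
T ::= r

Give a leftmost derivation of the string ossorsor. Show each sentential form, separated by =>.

S => ToT => SsoT => ToTsoT => SsoTsoT => ossoTsoT => ossorsoT => ossorsor

S => ToT   [S ::= T o T]
ToT => SsoT   [T ::= S s]
SsoT => ToTsoT   [S ::= T o T]
ToTsoT => SsoTsoT   [T ::= S s]
SsoTsoT => ossoTsoT   [S ::= o s]
ossoTsoT => ossorsoT   [T ::= r]
ossorsoT => ossorsor   [T ::= r]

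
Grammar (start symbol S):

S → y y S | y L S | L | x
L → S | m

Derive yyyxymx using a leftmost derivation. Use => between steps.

S => yLS => ySS => yyySS => yyyxS => yyyxyLS => yyyxymS => yyyxymx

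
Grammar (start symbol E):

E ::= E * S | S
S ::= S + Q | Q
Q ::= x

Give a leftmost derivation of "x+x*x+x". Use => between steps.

E => E*S => S*S => S+Q*S => Q+Q*S => x+Q*S => x+x*S => x+x*S+Q => x+x*Q+Q => x+x*x+Q => x+x*x+x

E => E*S   [E ::= E * S]
E*S => S*S   [E ::= S]
S*S => S+Q*S   [S ::= S + Q]
S+Q*S => Q+Q*S   [S ::= Q]
Q+Q*S => x+Q*S   [Q ::= x]
x+Q*S => x+x*S   [Q ::= x]
x+x*S => x+x*S+Q   [S ::= S + Q]
x+x*S+Q => x+x*Q+Q   [S ::= Q]
x+x*Q+Q => x+x*x+Q   [Q ::= x]
x+x*x+Q => x+x*x+x   [Q ::= x]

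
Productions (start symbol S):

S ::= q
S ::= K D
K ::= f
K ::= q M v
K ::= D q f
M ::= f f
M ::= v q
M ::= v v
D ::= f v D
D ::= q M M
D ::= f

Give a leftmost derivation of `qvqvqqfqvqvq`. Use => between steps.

S => KD   [S ::= K D]
KD => DqfD   [K ::= D q f]
DqfD => qMMqfD   [D ::= q M M]
qMMqfD => qvqMqfD   [M ::= v q]
qvqMqfD => qvqvqqfD   [M ::= v q]
qvqvqqfD => qvqvqqfqMM   [D ::= q M M]
qvqvqqfqMM => qvqvqqfqvqM   [M ::= v q]
qvqvqqfqvqM => qvqvqqfqvqvq   [M ::= v q]

S=>KD=>DqfD=>qMMqfD=>qvqMqfD=>qvqvqqfD=>qvqvqqfqMM=>qvqvqqfqvqM=>qvqvqqfqvqvq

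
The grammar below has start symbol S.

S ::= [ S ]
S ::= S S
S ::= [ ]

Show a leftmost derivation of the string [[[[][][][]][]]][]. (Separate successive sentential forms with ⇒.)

S ⇒ SS ⇒ [S]S ⇒ [[S]]S ⇒ [[SS]]S ⇒ [[[S]S]]S ⇒ [[[SS]S]]S ⇒ [[[SSS]S]]S ⇒ [[[SSSS]S]]S ⇒ [[[[]SSS]S]]S ⇒ [[[[][]SS]S]]S ⇒ [[[[][][]S]S]]S ⇒ [[[[][][][]]S]]S ⇒ [[[[][][][]][]]]S ⇒ [[[[][][][]][]]][]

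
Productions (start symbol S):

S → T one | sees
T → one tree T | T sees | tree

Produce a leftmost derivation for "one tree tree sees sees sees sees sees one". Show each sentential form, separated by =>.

S => T one => T sees one => one tree T sees one => one tree T sees sees one => one tree T sees sees sees one => one tree T sees sees sees sees one => one tree T sees sees sees sees sees one => one tree tree sees sees sees sees sees one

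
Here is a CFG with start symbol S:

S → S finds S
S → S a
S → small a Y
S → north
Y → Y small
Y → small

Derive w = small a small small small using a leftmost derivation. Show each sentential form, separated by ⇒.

S ⇒ small a Y ⇒ small a Y small ⇒ small a Y small small ⇒ small a small small small

S ⇒ small a Y   [S → small a Y]
small a Y ⇒ small a Y small   [Y → Y small]
small a Y small ⇒ small a Y small small   [Y → Y small]
small a Y small small ⇒ small a small small small   [Y → small]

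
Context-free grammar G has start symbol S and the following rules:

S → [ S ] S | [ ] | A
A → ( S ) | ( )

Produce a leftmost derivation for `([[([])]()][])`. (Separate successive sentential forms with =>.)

S => A => (S) => ([S]S) => ([[S]S]S) => ([[A]S]S) => ([[(S)]S]S) => ([[([])]S]S) => ([[([])]A]S) => ([[([])]()]S) => ([[([])]()][])

S => A   [S → A]
A => (S)   [A → ( S )]
(S) => ([S]S)   [S → [ S ] S]
([S]S) => ([[S]S]S)   [S → [ S ] S]
([[S]S]S) => ([[A]S]S)   [S → A]
([[A]S]S) => ([[(S)]S]S)   [A → ( S )]
([[(S)]S]S) => ([[([])]S]S)   [S → [ ]]
([[([])]S]S) => ([[([])]A]S)   [S → A]
([[([])]A]S) => ([[([])]()]S)   [A → ( )]
([[([])]()]S) => ([[([])]()][])   [S → [ ]]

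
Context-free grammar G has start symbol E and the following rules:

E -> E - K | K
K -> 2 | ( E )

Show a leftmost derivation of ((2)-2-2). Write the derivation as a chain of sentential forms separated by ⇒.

E ⇒ K ⇒ (E) ⇒ (E-K) ⇒ (E-K-K) ⇒ (K-K-K) ⇒ ((E)-K-K) ⇒ ((K)-K-K) ⇒ ((2)-K-K) ⇒ ((2)-2-K) ⇒ ((2)-2-2)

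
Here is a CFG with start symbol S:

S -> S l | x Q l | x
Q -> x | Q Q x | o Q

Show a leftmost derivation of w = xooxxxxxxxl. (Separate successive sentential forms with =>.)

S => xQl   [S -> x Q l]
xQl => xoQl   [Q -> o Q]
xoQl => xoQQxl   [Q -> Q Q x]
xoQQxl => xooQQxl   [Q -> o Q]
xooQQxl => xooQQxQxl   [Q -> Q Q x]
xooQQxQxl => xooQQxQxQxl   [Q -> Q Q x]
xooQQxQxQxl => xooxQxQxQxl   [Q -> x]
xooxQxQxQxl => xooxxxQxQxl   [Q -> x]
xooxxxQxQxl => xooxxxxxQxl   [Q -> x]
xooxxxxxQxl => xooxxxxxxxl   [Q -> x]

S=>xQl=>xoQl=>xoQQxl=>xooQQxl=>xooQQxQxl=>xooQQxQxQxl=>xooxQxQxQxl=>xooxxxQxQxl=>xooxxxxxQxl=>xooxxxxxxxl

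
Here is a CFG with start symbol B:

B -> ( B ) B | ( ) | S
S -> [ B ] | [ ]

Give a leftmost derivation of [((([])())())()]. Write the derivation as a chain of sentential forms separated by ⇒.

B ⇒ S ⇒ [B] ⇒ [(B)B] ⇒ [((B)B)B] ⇒ [(((B)B)B)B] ⇒ [(((S)B)B)B] ⇒ [((([])B)B)B] ⇒ [((([])())B)B] ⇒ [((([])())())B] ⇒ [((([])())())()]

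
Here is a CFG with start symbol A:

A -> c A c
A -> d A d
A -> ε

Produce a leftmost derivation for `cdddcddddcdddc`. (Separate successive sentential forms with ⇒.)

A ⇒ cAc   [A -> c A c]
cAc ⇒ cdAdc   [A -> d A d]
cdAdc ⇒ cddAddc   [A -> d A d]
cddAddc ⇒ cdddAdddc   [A -> d A d]
cdddAdddc ⇒ cdddcAcdddc   [A -> c A c]
cdddcAcdddc ⇒ cdddcdAdcdddc   [A -> d A d]
cdddcdAdcdddc ⇒ cdddcddAddcdddc   [A -> d A d]
cdddcddAddcdddc ⇒ cdddcddddcdddc   [A -> ε]

A ⇒ cAc ⇒ cdAdc ⇒ cddAddc ⇒ cdddAdddc ⇒ cdddcAcdddc ⇒ cdddcdAdcdddc ⇒ cdddcddAddcdddc ⇒ cdddcddddcdddc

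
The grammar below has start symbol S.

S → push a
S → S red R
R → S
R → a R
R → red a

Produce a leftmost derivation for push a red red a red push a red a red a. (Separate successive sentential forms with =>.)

S => S red R => S red R red R => push a red R red R => push a red red a red R => push a red red a red S => push a red red a red S red R => push a red red a red push a red R => push a red red a red push a red a R => push a red red a red push a red a red a

S => S red R   [S → S red R]
S red R => S red R red R   [S → S red R]
S red R red R => push a red R red R   [S → push a]
push a red R red R => push a red red a red R   [R → red a]
push a red red a red R => push a red red a red S   [R → S]
push a red red a red S => push a red red a red S red R   [S → S red R]
push a red red a red S red R => push a red red a red push a red R   [S → push a]
push a red red a red push a red R => push a red red a red push a red a R   [R → a R]
push a red red a red push a red a R => push a red red a red push a red a red a   [R → red a]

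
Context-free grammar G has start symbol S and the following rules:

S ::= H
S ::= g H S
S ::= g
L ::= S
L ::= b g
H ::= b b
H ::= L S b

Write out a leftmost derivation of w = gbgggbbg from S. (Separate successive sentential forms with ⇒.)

S ⇒ gHS   [S ::= g H S]
gHS ⇒ gLSbS   [H ::= L S b]
gLSbS ⇒ gbgSbS   [L ::= b g]
gbgSbS ⇒ gbgHbS   [S ::= H]
gbgHbS ⇒ gbgLSbbS   [H ::= L S b]
gbgLSbbS ⇒ gbgSSbbS   [L ::= S]
gbgSSbbS ⇒ gbggSbbS   [S ::= g]
gbggSbbS ⇒ gbgggbbS   [S ::= g]
gbgggbbS ⇒ gbgggbbg   [S ::= g]

S ⇒ gHS ⇒ gLSbS ⇒ gbgSbS ⇒ gbgHbS ⇒ gbgLSbbS ⇒ gbgSSbbS ⇒ gbggSbbS ⇒ gbgggbbS ⇒ gbgggbbg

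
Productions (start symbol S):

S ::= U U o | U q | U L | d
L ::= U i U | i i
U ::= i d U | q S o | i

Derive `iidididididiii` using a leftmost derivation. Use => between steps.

S=>UL=>iL=>iUiU=>iidUiU=>iididUiU=>iidididUiU=>iididididUiU=>iidididididUiU=>iidididididiiU=>iidididididiii

S => UL   [S ::= U L]
UL => iL   [U ::= i]
iL => iUiU   [L ::= U i U]
iUiU => iidUiU   [U ::= i d U]
iidUiU => iididUiU   [U ::= i d U]
iididUiU => iidididUiU   [U ::= i d U]
iidididUiU => iididididUiU   [U ::= i d U]
iididididUiU => iidididididUiU   [U ::= i d U]
iidididididUiU => iidididididiiU   [U ::= i]
iidididididiiU => iidididididiii   [U ::= i]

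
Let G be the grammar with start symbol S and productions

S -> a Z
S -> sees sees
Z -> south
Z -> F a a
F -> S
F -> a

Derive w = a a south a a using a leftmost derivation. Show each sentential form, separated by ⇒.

S ⇒ a Z ⇒ a F a a ⇒ a S a a ⇒ a a Z a a ⇒ a a south a a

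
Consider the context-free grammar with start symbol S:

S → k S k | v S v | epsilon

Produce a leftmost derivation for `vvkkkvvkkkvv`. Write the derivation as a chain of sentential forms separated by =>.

S => vSv   [S → v S v]
vSv => vvSvv   [S → v S v]
vvSvv => vvkSkvv   [S → k S k]
vvkSkvv => vvkkSkkvv   [S → k S k]
vvkkSkkvv => vvkkkSkkkvv   [S → k S k]
vvkkkSkkkvv => vvkkkvSvkkkvv   [S → v S v]
vvkkkvSvkkkvv => vvkkkvvkkkvv   [S → epsilon]

S => vSv => vvSvv => vvkSkvv => vvkkSkkvv => vvkkkSkkkvv => vvkkkvSvkkkvv => vvkkkvvkkkvv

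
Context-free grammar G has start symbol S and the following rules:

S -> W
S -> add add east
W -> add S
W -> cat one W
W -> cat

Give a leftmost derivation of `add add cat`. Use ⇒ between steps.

S ⇒ W   [S -> W]
W ⇒ add S   [W -> add S]
add S ⇒ add W   [S -> W]
add W ⇒ add add S   [W -> add S]
add add S ⇒ add add W   [S -> W]
add add W ⇒ add add cat   [W -> cat]

S ⇒ W ⇒ add S ⇒ add W ⇒ add add S ⇒ add add W ⇒ add add cat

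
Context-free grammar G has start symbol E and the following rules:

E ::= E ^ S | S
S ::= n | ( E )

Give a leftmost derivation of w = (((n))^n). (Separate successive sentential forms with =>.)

E=>S=>(E)=>(E^S)=>(S^S)=>((E)^S)=>((S)^S)=>(((E))^S)=>(((S))^S)=>(((n))^S)=>(((n))^n)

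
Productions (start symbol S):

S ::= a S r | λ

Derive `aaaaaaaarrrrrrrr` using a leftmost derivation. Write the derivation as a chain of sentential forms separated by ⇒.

S ⇒ aSr ⇒ aaSrr ⇒ aaaSrrr ⇒ aaaaSrrrr ⇒ aaaaaSrrrrr ⇒ aaaaaaSrrrrrr ⇒ aaaaaaaSrrrrrrr ⇒ aaaaaaaaSrrrrrrrr ⇒ aaaaaaaarrrrrrrr

S ⇒ aSr   [S ::= a S r]
aSr ⇒ aaSrr   [S ::= a S r]
aaSrr ⇒ aaaSrrr   [S ::= a S r]
aaaSrrr ⇒ aaaaSrrrr   [S ::= a S r]
aaaaSrrrr ⇒ aaaaaSrrrrr   [S ::= a S r]
aaaaaSrrrrr ⇒ aaaaaaSrrrrrr   [S ::= a S r]
aaaaaaSrrrrrr ⇒ aaaaaaaSrrrrrrr   [S ::= a S r]
aaaaaaaSrrrrrrr ⇒ aaaaaaaaSrrrrrrrr   [S ::= a S r]
aaaaaaaaSrrrrrrrr ⇒ aaaaaaaarrrrrrrr   [S ::= λ]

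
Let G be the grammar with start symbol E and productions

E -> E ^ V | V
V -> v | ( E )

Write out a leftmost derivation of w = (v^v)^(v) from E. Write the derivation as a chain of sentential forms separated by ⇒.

E ⇒ E^V   [E -> E ^ V]
E^V ⇒ V^V   [E -> V]
V^V ⇒ (E)^V   [V -> ( E )]
(E)^V ⇒ (E^V)^V   [E -> E ^ V]
(E^V)^V ⇒ (V^V)^V   [E -> V]
(V^V)^V ⇒ (v^V)^V   [V -> v]
(v^V)^V ⇒ (v^v)^V   [V -> v]
(v^v)^V ⇒ (v^v)^(E)   [V -> ( E )]
(v^v)^(E) ⇒ (v^v)^(V)   [E -> V]
(v^v)^(V) ⇒ (v^v)^(v)   [V -> v]

E⇒E^V⇒V^V⇒(E)^V⇒(E^V)^V⇒(V^V)^V⇒(v^V)^V⇒(v^v)^V⇒(v^v)^(E)⇒(v^v)^(V)⇒(v^v)^(v)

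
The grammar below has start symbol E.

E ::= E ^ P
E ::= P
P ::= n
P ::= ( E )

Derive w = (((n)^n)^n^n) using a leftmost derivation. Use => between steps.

E => P   [E ::= P]
P => (E)   [P ::= ( E )]
(E) => (E^P)   [E ::= E ^ P]
(E^P) => (E^P^P)   [E ::= E ^ P]
(E^P^P) => (P^P^P)   [E ::= P]
(P^P^P) => ((E)^P^P)   [P ::= ( E )]
((E)^P^P) => ((E^P)^P^P)   [E ::= E ^ P]
((E^P)^P^P) => ((P^P)^P^P)   [E ::= P]
((P^P)^P^P) => (((E)^P)^P^P)   [P ::= ( E )]
(((E)^P)^P^P) => (((P)^P)^P^P)   [E ::= P]
(((P)^P)^P^P) => (((n)^P)^P^P)   [P ::= n]
(((n)^P)^P^P) => (((n)^n)^P^P)   [P ::= n]
(((n)^n)^P^P) => (((n)^n)^n^P)   [P ::= n]
(((n)^n)^n^P) => (((n)^n)^n^n)   [P ::= n]

E => P => (E) => (E^P) => (E^P^P) => (P^P^P) => ((E)^P^P) => ((E^P)^P^P) => ((P^P)^P^P) => (((E)^P)^P^P) => (((P)^P)^P^P) => (((n)^P)^P^P) => (((n)^n)^P^P) => (((n)^n)^n^P) => (((n)^n)^n^n)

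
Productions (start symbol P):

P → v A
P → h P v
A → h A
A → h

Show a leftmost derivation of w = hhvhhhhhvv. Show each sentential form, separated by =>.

P => hPv => hhPvv => hhvAvv => hhvhAvv => hhvhhAvv => hhvhhhAvv => hhvhhhhAvv => hhvhhhhhvv

P => hPv   [P → h P v]
hPv => hhPvv   [P → h P v]
hhPvv => hhvAvv   [P → v A]
hhvAvv => hhvhAvv   [A → h A]
hhvhAvv => hhvhhAvv   [A → h A]
hhvhhAvv => hhvhhhAvv   [A → h A]
hhvhhhAvv => hhvhhhhAvv   [A → h A]
hhvhhhhAvv => hhvhhhhhvv   [A → h]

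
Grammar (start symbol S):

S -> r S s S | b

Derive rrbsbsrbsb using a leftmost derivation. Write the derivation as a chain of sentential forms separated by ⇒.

S ⇒ rSsS ⇒ rrSsSsS ⇒ rrbsSsS ⇒ rrbsbsS ⇒ rrbsbsrSsS ⇒ rrbsbsrbsS ⇒ rrbsbsrbsb

S ⇒ rSsS   [S -> r S s S]
rSsS ⇒ rrSsSsS   [S -> r S s S]
rrSsSsS ⇒ rrbsSsS   [S -> b]
rrbsSsS ⇒ rrbsbsS   [S -> b]
rrbsbsS ⇒ rrbsbsrSsS   [S -> r S s S]
rrbsbsrSsS ⇒ rrbsbsrbsS   [S -> b]
rrbsbsrbsS ⇒ rrbsbsrbsb   [S -> b]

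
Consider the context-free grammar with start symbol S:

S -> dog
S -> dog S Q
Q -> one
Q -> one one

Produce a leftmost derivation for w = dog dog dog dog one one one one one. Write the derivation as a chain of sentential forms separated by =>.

S => dog S Q => dog dog S Q Q => dog dog dog S Q Q Q => dog dog dog dog Q Q Q => dog dog dog dog one one Q Q => dog dog dog dog one one one Q => dog dog dog dog one one one one one

S => dog S Q   [S -> dog S Q]
dog S Q => dog dog S Q Q   [S -> dog S Q]
dog dog S Q Q => dog dog dog S Q Q Q   [S -> dog S Q]
dog dog dog S Q Q Q => dog dog dog dog Q Q Q   [S -> dog]
dog dog dog dog Q Q Q => dog dog dog dog one one Q Q   [Q -> one one]
dog dog dog dog one one Q Q => dog dog dog dog one one one Q   [Q -> one]
dog dog dog dog one one one Q => dog dog dog dog one one one one one   [Q -> one one]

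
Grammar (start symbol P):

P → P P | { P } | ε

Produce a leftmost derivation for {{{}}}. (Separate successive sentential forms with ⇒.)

P ⇒ PP   [P → P P]
PP ⇒ PPP   [P → P P]
PPP ⇒ PPPP   [P → P P]
PPPP ⇒ {P}PPP   [P → { P }]
{P}PPP ⇒ {{P}}PPP   [P → { P }]
{{P}}PPP ⇒ {{PP}}PPP   [P → P P]
{{PP}}PPP ⇒ {{{P}P}}PPP   [P → { P }]
{{{P}P}}PPP ⇒ {{{}P}}PPP   [P → ε]
{{{}P}}PPP ⇒ {{{}}}PPP   [P → ε]
{{{}}}PPP ⇒ {{{}}}PP   [P → ε]
{{{}}}PP ⇒ {{{}}}P   [P → ε]
{{{}}}P ⇒ {{{}}}   [P → ε]

P ⇒ PP ⇒ PPP ⇒ PPPP ⇒ {P}PPP ⇒ {{P}}PPP ⇒ {{PP}}PPP ⇒ {{{P}P}}PPP ⇒ {{{}P}}PPP ⇒ {{{}}}PPP ⇒ {{{}}}PP ⇒ {{{}}}P ⇒ {{{}}}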